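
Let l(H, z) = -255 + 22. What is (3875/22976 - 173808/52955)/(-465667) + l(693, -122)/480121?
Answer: -104909756338257/219197591394676160 ≈ -0.00047861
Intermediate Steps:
l(H, z) = -233
(3875/22976 - 173808/52955)/(-465667) + l(693, -122)/480121 = (3875/22976 - 173808/52955)/(-465667) - 233/480121 = (3875*(1/22976) - 173808*1/52955)*(-1/465667) - 233*1/480121 = (3875/22976 - 10224/3115)*(-1/465667) - 233/480121 = -222835999/71570240*(-1/465667) - 233/480121 = 222835999/33327898950080 - 233/480121 = -104909756338257/219197591394676160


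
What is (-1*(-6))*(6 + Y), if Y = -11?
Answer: -30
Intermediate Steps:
(-1*(-6))*(6 + Y) = (-1*(-6))*(6 - 11) = 6*(-5) = -30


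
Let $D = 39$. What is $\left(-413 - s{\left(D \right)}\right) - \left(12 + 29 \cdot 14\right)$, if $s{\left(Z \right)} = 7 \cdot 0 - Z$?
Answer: $-792$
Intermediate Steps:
$s{\left(Z \right)} = - Z$ ($s{\left(Z \right)} = 0 - Z = - Z$)
$\left(-413 - s{\left(D \right)}\right) - \left(12 + 29 \cdot 14\right) = \left(-413 - \left(-1\right) 39\right) - \left(12 + 29 \cdot 14\right) = \left(-413 - -39\right) - \left(12 + 406\right) = \left(-413 + 39\right) - 418 = -374 - 418 = -792$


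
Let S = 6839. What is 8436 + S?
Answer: 15275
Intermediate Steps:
8436 + S = 8436 + 6839 = 15275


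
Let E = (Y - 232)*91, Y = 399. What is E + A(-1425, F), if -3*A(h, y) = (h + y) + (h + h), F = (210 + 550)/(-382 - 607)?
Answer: 49318234/2967 ≈ 16622.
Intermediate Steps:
F = -760/989 (F = 760/(-989) = 760*(-1/989) = -760/989 ≈ -0.76845)
E = 15197 (E = (399 - 232)*91 = 167*91 = 15197)
A(h, y) = -h - y/3 (A(h, y) = -((h + y) + (h + h))/3 = -((h + y) + 2*h)/3 = -(y + 3*h)/3 = -h - y/3)
E + A(-1425, F) = 15197 + (-1*(-1425) - ⅓*(-760/989)) = 15197 + (1425 + 760/2967) = 15197 + 4228735/2967 = 49318234/2967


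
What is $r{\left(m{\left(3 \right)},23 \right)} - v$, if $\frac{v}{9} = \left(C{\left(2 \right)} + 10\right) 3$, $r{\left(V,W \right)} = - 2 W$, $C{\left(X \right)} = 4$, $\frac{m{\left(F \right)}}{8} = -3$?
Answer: $-424$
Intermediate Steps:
$m{\left(F \right)} = -24$ ($m{\left(F \right)} = 8 \left(-3\right) = -24$)
$v = 378$ ($v = 9 \left(4 + 10\right) 3 = 9 \cdot 14 \cdot 3 = 9 \cdot 42 = 378$)
$r{\left(m{\left(3 \right)},23 \right)} - v = \left(-2\right) 23 - 378 = -46 - 378 = -424$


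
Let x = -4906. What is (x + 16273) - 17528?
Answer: -6161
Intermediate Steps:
(x + 16273) - 17528 = (-4906 + 16273) - 17528 = 11367 - 17528 = -6161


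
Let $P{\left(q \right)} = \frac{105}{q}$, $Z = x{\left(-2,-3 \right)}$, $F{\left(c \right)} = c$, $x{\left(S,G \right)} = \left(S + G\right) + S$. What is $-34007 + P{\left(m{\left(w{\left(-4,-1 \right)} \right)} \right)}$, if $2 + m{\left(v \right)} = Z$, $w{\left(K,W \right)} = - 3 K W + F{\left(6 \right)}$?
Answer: $- \frac{102056}{3} \approx -34019.0$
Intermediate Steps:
$x{\left(S,G \right)} = G + 2 S$ ($x{\left(S,G \right)} = \left(G + S\right) + S = G + 2 S$)
$w{\left(K,W \right)} = 6 - 3 K W$ ($w{\left(K,W \right)} = - 3 K W + 6 = 6 - 3 K W$)
$Z = -7$ ($Z = -3 + 2 \left(-2\right) = -3 - 4 = -7$)
$m{\left(v \right)} = -9$ ($m{\left(v \right)} = -2 - 7 = -9$)
$-34007 + P{\left(m{\left(w{\left(-4,-1 \right)} \right)} \right)} = -34007 + \frac{105}{-9} = -34007 + 105 \left(- \frac{1}{9}\right) = -34007 - \frac{35}{3} = - \frac{102056}{3}$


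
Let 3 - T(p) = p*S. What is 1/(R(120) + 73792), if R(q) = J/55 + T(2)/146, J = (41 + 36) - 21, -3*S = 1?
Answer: 24090/1777674413 ≈ 1.3551e-5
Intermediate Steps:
S = -1/3 (S = -1/3*1 = -1/3 ≈ -0.33333)
J = 56 (J = 77 - 21 = 56)
T(p) = 3 + p/3 (T(p) = 3 - p*(-1)/3 = 3 - (-1)*p/3 = 3 + p/3)
R(q) = 25133/24090 (R(q) = 56/55 + (3 + (1/3)*2)/146 = 56*(1/55) + (3 + 2/3)*(1/146) = 56/55 + (11/3)*(1/146) = 56/55 + 11/438 = 25133/24090)
1/(R(120) + 73792) = 1/(25133/24090 + 73792) = 1/(1777674413/24090) = 24090/1777674413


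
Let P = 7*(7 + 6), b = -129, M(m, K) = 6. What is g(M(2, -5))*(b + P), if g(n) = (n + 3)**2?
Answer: -3078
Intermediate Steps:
P = 91 (P = 7*13 = 91)
g(n) = (3 + n)**2
g(M(2, -5))*(b + P) = (3 + 6)**2*(-129 + 91) = 9**2*(-38) = 81*(-38) = -3078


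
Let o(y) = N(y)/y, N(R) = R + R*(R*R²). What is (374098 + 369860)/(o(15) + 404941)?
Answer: 743958/408317 ≈ 1.8220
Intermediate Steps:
N(R) = R + R⁴ (N(R) = R + R*R³ = R + R⁴)
o(y) = (y + y⁴)/y
(374098 + 369860)/(o(15) + 404941) = (374098 + 369860)/((1 + 15³) + 404941) = 743958/((1 + 3375) + 404941) = 743958/(3376 + 404941) = 743958/408317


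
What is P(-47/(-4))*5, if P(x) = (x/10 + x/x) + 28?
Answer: 1207/8 ≈ 150.88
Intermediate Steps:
P(x) = 29 + x/10 (P(x) = (x*(1/10) + 1) + 28 = (x/10 + 1) + 28 = (1 + x/10) + 28 = 29 + x/10)
P(-47/(-4))*5 = (29 + (-47/(-4))/10)*5 = (29 + (-47*(-1/4))/10)*5 = (29 + (1/10)*(47/4))*5 = (29 + 47/40)*5 = (1207/40)*5 = 1207/8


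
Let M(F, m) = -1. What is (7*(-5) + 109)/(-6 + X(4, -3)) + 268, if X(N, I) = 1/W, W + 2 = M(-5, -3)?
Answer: 4870/19 ≈ 256.32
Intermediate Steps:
W = -3 (W = -2 - 1 = -3)
X(N, I) = -⅓ (X(N, I) = 1/(-3) = -⅓)
(7*(-5) + 109)/(-6 + X(4, -3)) + 268 = (7*(-5) + 109)/(-6 - ⅓) + 268 = (-35 + 109)/(-19/3) + 268 = 74*(-3/19) + 268 = -222/19 + 268 = 4870/19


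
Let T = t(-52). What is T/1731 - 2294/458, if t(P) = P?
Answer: -1997365/396399 ≈ -5.0388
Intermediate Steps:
T = -52
T/1731 - 2294/458 = -52/1731 - 2294/458 = -52*1/1731 - 2294*1/458 = -52/1731 - 1147/229 = -1997365/396399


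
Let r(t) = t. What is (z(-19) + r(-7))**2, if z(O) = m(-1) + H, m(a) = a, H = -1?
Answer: 81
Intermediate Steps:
z(O) = -2 (z(O) = -1 - 1 = -2)
(z(-19) + r(-7))**2 = (-2 - 7)**2 = (-9)**2 = 81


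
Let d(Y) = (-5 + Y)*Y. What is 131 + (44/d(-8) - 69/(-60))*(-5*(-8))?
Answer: 2521/13 ≈ 193.92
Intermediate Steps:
d(Y) = Y*(-5 + Y)
131 + (44/d(-8) - 69/(-60))*(-5*(-8)) = 131 + (44/((-8*(-5 - 8))) - 69/(-60))*(-5*(-8)) = 131 + (44/((-8*(-13))) - 69*(-1/60))*40 = 131 + (44/104 + 23/20)*40 = 131 + (44*(1/104) + 23/20)*40 = 131 + (11/26 + 23/20)*40 = 131 + (409/260)*40 = 131 + 818/13 = 2521/13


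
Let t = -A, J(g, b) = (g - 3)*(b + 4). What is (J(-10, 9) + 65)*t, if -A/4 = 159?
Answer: -66144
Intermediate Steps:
A = -636 (A = -4*159 = -636)
J(g, b) = (-3 + g)*(4 + b)
t = 636 (t = -1*(-636) = 636)
(J(-10, 9) + 65)*t = ((-12 - 3*9 + 4*(-10) + 9*(-10)) + 65)*636 = ((-12 - 27 - 40 - 90) + 65)*636 = (-169 + 65)*636 = -104*636 = -66144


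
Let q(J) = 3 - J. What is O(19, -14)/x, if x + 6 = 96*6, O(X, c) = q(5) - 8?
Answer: -1/57 ≈ -0.017544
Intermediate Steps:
O(X, c) = -10 (O(X, c) = (3 - 1*5) - 8 = (3 - 5) - 8 = -2 - 8 = -10)
x = 570 (x = -6 + 96*6 = -6 + 576 = 570)
O(19, -14)/x = -10/570 = -10*1/570 = -1/57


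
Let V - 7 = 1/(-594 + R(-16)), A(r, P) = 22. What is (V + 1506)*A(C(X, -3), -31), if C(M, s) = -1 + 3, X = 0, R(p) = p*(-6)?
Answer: 8288203/249 ≈ 33286.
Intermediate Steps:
R(p) = -6*p
C(M, s) = 2
V = 3485/498 (V = 7 + 1/(-594 - 6*(-16)) = 7 + 1/(-594 + 96) = 7 + 1/(-498) = 7 - 1/498 = 3485/498 ≈ 6.9980)
(V + 1506)*A(C(X, -3), -31) = (3485/498 + 1506)*22 = (753473/498)*22 = 8288203/249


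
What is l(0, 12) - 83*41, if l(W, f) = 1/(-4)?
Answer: -13613/4 ≈ -3403.3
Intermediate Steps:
l(W, f) = -¼
l(0, 12) - 83*41 = -¼ - 83*41 = -¼ - 3403 = -13613/4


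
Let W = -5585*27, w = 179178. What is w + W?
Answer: 28383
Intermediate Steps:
W = -150795
w + W = 179178 - 150795 = 28383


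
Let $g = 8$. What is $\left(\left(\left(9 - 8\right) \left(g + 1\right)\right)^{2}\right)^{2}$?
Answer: $6561$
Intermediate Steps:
$\left(\left(\left(9 - 8\right) \left(g + 1\right)\right)^{2}\right)^{2} = \left(\left(\left(9 - 8\right) \left(8 + 1\right)\right)^{2}\right)^{2} = \left(\left(1 \cdot 9\right)^{2}\right)^{2} = \left(9^{2}\right)^{2} = 81^{2} = 6561$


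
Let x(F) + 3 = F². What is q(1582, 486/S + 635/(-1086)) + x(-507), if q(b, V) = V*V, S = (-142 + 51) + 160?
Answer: 160397150211193/623900484 ≈ 2.5709e+5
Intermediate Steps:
S = 69 (S = -91 + 160 = 69)
q(b, V) = V²
x(F) = -3 + F²
q(1582, 486/S + 635/(-1086)) + x(-507) = (486/69 + 635/(-1086))² + (-3 + (-507)²) = (486*(1/69) + 635*(-1/1086))² + (-3 + 257049) = (162/23 - 635/1086)² + 257046 = (161327/24978)² + 257046 = 26026400929/623900484 + 257046 = 160397150211193/623900484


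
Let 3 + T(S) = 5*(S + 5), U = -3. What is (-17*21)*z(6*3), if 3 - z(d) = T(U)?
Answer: 1428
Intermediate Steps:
T(S) = 22 + 5*S (T(S) = -3 + 5*(S + 5) = -3 + 5*(5 + S) = -3 + (25 + 5*S) = 22 + 5*S)
z(d) = -4 (z(d) = 3 - (22 + 5*(-3)) = 3 - (22 - 15) = 3 - 1*7 = 3 - 7 = -4)
(-17*21)*z(6*3) = -17*21*(-4) = -357*(-4) = 1428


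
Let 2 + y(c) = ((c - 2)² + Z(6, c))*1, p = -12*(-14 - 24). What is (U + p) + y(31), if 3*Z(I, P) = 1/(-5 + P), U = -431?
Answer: 67393/78 ≈ 864.01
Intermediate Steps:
Z(I, P) = 1/(3*(-5 + P))
p = 456 (p = -12*(-38) = 456)
y(c) = -2 + (-2 + c)² + 1/(3*(-5 + c)) (y(c) = -2 + ((c - 2)² + 1/(3*(-5 + c)))*1 = -2 + ((-2 + c)² + 1/(3*(-5 + c)))*1 = -2 + ((-2 + c)² + 1/(3*(-5 + c))) = -2 + (-2 + c)² + 1/(3*(-5 + c)))
(U + p) + y(31) = (-431 + 456) + (⅓ + (-5 + 31)*(-2 + (-2 + 31)²))/(-5 + 31) = 25 + (⅓ + 26*(-2 + 29²))/26 = 25 + (⅓ + 26*(-2 + 841))/26 = 25 + (⅓ + 26*839)/26 = 25 + (⅓ + 21814)/26 = 25 + (1/26)*(65443/3) = 25 + 65443/78 = 67393/78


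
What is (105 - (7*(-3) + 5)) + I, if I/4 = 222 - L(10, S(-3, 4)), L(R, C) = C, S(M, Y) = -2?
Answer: 1017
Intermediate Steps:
I = 896 (I = 4*(222 - 1*(-2)) = 4*(222 + 2) = 4*224 = 896)
(105 - (7*(-3) + 5)) + I = (105 - (7*(-3) + 5)) + 896 = (105 - (-21 + 5)) + 896 = (105 - 1*(-16)) + 896 = (105 + 16) + 896 = 121 + 896 = 1017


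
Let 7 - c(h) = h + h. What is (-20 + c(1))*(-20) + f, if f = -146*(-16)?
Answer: 2636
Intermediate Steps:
c(h) = 7 - 2*h (c(h) = 7 - (h + h) = 7 - 2*h)
f = 2336
(-20 + c(1))*(-20) + f = (-20 + (7 - 2*1))*(-20) + 2336 = (-20 + (7 - 2))*(-20) + 2336 = (-20 + 5)*(-20) + 2336 = -15*(-20) + 2336 = 300 + 2336 = 2636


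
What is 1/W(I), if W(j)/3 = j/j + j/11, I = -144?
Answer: -11/399 ≈ -0.027569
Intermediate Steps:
W(j) = 3 + 3*j/11 (W(j) = 3*(j/j + j/11) = 3*(1 + j*(1/11)) = 3*(1 + j/11) = 3 + 3*j/11)
1/W(I) = 1/(3 + (3/11)*(-144)) = 1/(3 - 432/11) = 1/(-399/11) = -11/399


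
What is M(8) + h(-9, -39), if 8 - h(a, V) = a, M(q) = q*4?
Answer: 49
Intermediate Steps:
M(q) = 4*q
h(a, V) = 8 - a
M(8) + h(-9, -39) = 4*8 + (8 - 1*(-9)) = 32 + (8 + 9) = 32 + 17 = 49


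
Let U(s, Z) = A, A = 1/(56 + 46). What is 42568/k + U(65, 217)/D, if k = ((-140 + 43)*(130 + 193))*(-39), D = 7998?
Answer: 680941687/19545656364 ≈ 0.034838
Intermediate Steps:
A = 1/102 ≈ 0.0098039
U(s, Z) = 1/102
k = 1221909 (k = -97*323*(-39) = -31331*(-39) = 1221909)
42568/k + U(65, 217)/D = 42568/1221909 + (1/102)/7998 = 42568*(1/1221909) + (1/102)*(1/7998) = 2504/71877 + 1/815796 = 680941687/19545656364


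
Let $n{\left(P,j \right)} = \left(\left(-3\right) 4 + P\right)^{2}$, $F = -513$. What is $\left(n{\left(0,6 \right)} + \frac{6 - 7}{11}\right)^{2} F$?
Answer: $- \frac{1285521057}{121} \approx -1.0624 \cdot 10^{7}$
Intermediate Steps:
$n{\left(P,j \right)} = \left(-12 + P\right)^{2}$
$\left(n{\left(0,6 \right)} + \frac{6 - 7}{11}\right)^{2} F = \left(\left(-12 + 0\right)^{2} + \frac{6 - 7}{11}\right)^{2} \left(-513\right) = \left(\left(-12\right)^{2} + \left(6 - 7\right) \frac{1}{11}\right)^{2} \left(-513\right) = \left(144 - \frac{1}{11}\right)^{2} \left(-513\right) = \left(\frac{1583}{11}\right)^{2} \left(-513\right) = \frac{2505889}{121} \left(-513\right) = - \frac{1285521057}{121}$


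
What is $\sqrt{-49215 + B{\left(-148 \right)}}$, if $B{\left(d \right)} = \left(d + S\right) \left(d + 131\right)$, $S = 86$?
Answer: $i \sqrt{48161} \approx 219.46 i$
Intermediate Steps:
$B{\left(d \right)} = \left(86 + d\right) \left(131 + d\right)$ ($B{\left(d \right)} = \left(d + 86\right) \left(d + 131\right) = \left(86 + d\right) \left(131 + d\right)$)
$\sqrt{-49215 + B{\left(-148 \right)}} = \sqrt{-49215 + \left(11266 + \left(-148\right)^{2} + 217 \left(-148\right)\right)} = \sqrt{-49215 + \left(11266 + 21904 - 32116\right)} = \sqrt{-49215 + 1054} = \sqrt{-48161} = i \sqrt{48161}$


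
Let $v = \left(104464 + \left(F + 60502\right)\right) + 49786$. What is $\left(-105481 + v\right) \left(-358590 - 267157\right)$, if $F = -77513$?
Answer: $-19872473226$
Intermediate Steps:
$v = 137239$ ($v = \left(104464 + \left(-77513 + 60502\right)\right) + 49786 = \left(104464 - 17011\right) + 49786 = 87453 + 49786 = 137239$)
$\left(-105481 + v\right) \left(-358590 - 267157\right) = \left(-105481 + 137239\right) \left(-358590 - 267157\right) = 31758 \left(-625747\right) = -19872473226$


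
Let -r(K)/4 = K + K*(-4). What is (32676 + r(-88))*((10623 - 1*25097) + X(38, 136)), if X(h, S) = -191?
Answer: -463707300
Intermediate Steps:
r(K) = 12*K (r(K) = -4*(K + K*(-4)) = -4*(K - 4*K) = -(-12)*K = 12*K)
(32676 + r(-88))*((10623 - 1*25097) + X(38, 136)) = (32676 + 12*(-88))*((10623 - 1*25097) - 191) = (32676 - 1056)*((10623 - 25097) - 191) = 31620*(-14474 - 191) = 31620*(-14665) = -463707300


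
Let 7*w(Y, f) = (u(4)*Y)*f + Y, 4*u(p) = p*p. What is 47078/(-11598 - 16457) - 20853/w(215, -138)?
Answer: -296375773/664707115 ≈ -0.44587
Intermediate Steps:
u(p) = p²/4 (u(p) = (p*p)/4 = p²/4)
w(Y, f) = Y/7 + 4*Y*f/7 (w(Y, f) = ((((¼)*4²)*Y)*f + Y)/7 = ((((¼)*16)*Y)*f + Y)/7 = ((4*Y)*f + Y)/7 = (4*Y*f + Y)/7 = (Y + 4*Y*f)/7 = Y/7 + 4*Y*f/7)
47078/(-11598 - 16457) - 20853/w(215, -138) = 47078/(-11598 - 16457) - 20853*7/(215*(1 + 4*(-138))) = 47078/(-28055) - 20853*7/(215*(1 - 552)) = 47078*(-1/28055) - 20853/((⅐)*215*(-551)) = -47078/28055 - 20853/(-118465/7) = -47078/28055 - 20853*(-7/118465) = -47078/28055 + 145971/118465 = -296375773/664707115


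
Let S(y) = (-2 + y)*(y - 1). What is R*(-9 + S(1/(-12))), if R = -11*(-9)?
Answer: -10681/16 ≈ -667.56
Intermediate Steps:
R = 99
S(y) = (-1 + y)*(-2 + y) (S(y) = (-2 + y)*(-1 + y) = (-1 + y)*(-2 + y))
R*(-9 + S(1/(-12))) = 99*(-9 + (2 + (1/(-12))**2 - 3/(-12))) = 99*(-9 + (2 + (-1/12)**2 - 3*(-1/12))) = 99*(-9 + (2 + 1/144 + 1/4)) = 99*(-9 + 325/144) = 99*(-971/144) = -10681/16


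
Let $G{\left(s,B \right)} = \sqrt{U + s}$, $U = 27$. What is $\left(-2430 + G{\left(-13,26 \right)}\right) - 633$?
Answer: $-3063 + \sqrt{14} \approx -3059.3$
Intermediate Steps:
$G{\left(s,B \right)} = \sqrt{27 + s}$
$\left(-2430 + G{\left(-13,26 \right)}\right) - 633 = \left(-2430 + \sqrt{27 - 13}\right) - 633 = \left(-2430 + \sqrt{14}\right) - 633 = -3063 + \sqrt{14}$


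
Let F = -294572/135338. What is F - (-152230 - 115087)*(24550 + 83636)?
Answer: 1956984567514292/67669 ≈ 2.8920e+10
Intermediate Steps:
F = -147286/67669 (F = -294572*1/135338 = -147286/67669 ≈ -2.1766)
F - (-152230 - 115087)*(24550 + 83636) = -147286/67669 - (-152230 - 115087)*(24550 + 83636) = -147286/67669 - (-267317)*108186 = -147286/67669 - 1*(-28919956962) = -147286/67669 + 28919956962 = 1956984567514292/67669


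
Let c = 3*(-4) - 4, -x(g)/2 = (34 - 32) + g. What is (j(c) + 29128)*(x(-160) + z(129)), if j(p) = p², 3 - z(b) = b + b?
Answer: 1792424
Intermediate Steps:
x(g) = -4 - 2*g (x(g) = -2*((34 - 32) + g) = -2*(2 + g) = -4 - 2*g)
z(b) = 3 - 2*b (z(b) = 3 - (b + b) = 3 - 2*b)
c = -16 (c = -12 - 4 = -16)
(j(c) + 29128)*(x(-160) + z(129)) = ((-16)² + 29128)*((-4 - 2*(-160)) + (3 - 2*129)) = (256 + 29128)*((-4 + 320) + (3 - 258)) = 29384*(316 - 255) = 29384*61 = 1792424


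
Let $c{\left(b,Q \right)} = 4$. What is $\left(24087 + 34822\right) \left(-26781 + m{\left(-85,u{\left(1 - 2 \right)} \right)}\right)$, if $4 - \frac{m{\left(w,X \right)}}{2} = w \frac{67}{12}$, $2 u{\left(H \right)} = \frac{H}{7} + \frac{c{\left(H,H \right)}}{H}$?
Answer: $- \frac{9127537187}{6} \approx -1.5213 \cdot 10^{9}$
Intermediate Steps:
$u{\left(H \right)} = \frac{2}{H} + \frac{H}{14}$ ($u{\left(H \right)} = \frac{\frac{H}{7} + \frac{4}{H}}{2} = \frac{\frac{4}{H} + \frac{H}{7}}{2} = \frac{2}{H} + \frac{H}{14}$)
$m{\left(w,X \right)} = 8 - \frac{67 w}{6}$ ($m{\left(w,X \right)} = 8 - 2 w \frac{67}{12} = 8 - 2 \frac{67 w}{12} = 8 - \frac{67 w}{6}$)
$\left(24087 + 34822\right) \left(-26781 + m{\left(-85,u{\left(1 - 2 \right)} \right)}\right) = \left(24087 + 34822\right) \left(-26781 + \left(8 - - \frac{5695}{6}\right)\right) = 58909 \left(-26781 + \left(8 + \frac{5695}{6}\right)\right) = 58909 \left(-26781 + \frac{5743}{6}\right) = 58909 \left(- \frac{154943}{6}\right) = - \frac{9127537187}{6}$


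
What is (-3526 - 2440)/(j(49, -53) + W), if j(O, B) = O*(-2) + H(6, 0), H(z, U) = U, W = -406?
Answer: 2983/252 ≈ 11.837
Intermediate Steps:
j(O, B) = -2*O (j(O, B) = O*(-2) + 0 = -2*O + 0 = -2*O)
(-3526 - 2440)/(j(49, -53) + W) = (-3526 - 2440)/(-2*49 - 406) = -5966/(-98 - 406) = -5966/(-504) = -5966*(-1/504) = 2983/252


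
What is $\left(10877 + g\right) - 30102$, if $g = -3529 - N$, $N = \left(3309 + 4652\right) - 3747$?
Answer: $-26968$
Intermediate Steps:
$N = 4214$ ($N = 7961 - 3747 = 4214$)
$g = -7743$ ($g = -3529 - 4214 = -7743$)
$\left(10877 + g\right) - 30102 = \left(10877 - 7743\right) - 30102 = 3134 - 30102 = -26968$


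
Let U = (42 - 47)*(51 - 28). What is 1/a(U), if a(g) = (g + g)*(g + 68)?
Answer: 1/10810 ≈ 9.2507e-5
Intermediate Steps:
U = -115 (U = -5*23 = -115)
a(g) = 2*g*(68 + g) (a(g) = (2*g)*(68 + g) = 2*g*(68 + g))
1/a(U) = 1/(2*(-115)*(68 - 115)) = 1/(2*(-115)*(-47)) = 1/10810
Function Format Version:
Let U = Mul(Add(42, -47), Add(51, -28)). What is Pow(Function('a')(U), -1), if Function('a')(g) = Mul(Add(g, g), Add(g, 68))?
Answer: Rational(1, 10810) ≈ 9.2507e-5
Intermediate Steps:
U = -115 (U = Mul(-5, 23) = -115)
Function('a')(g) = Mul(2, g, Add(68, g)) (Function('a')(g) = Mul(Mul(2, g), Add(68, g)) = Mul(2, g, Add(68, g)))
Pow(Function('a')(U), -1) = Pow(Mul(2, -115, Add(68, -115)), -1) = Pow(Mul(2, -115, -47), -1) = Pow(10810, -1) = Rational(1, 10810)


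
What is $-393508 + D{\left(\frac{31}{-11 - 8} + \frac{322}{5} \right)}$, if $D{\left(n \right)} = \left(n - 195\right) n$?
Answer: $- \frac{3626316906}{9025} \approx -4.0181 \cdot 10^{5}$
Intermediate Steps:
$D{\left(n \right)} = n \left(-195 + n\right)$ ($D{\left(n \right)} = \left(-195 + n\right) n = n \left(-195 + n\right)$)
$-393508 + D{\left(\frac{31}{-11 - 8} + \frac{322}{5} \right)} = -393508 + \left(\frac{31}{-11 - 8} + \frac{322}{5}\right) \left(-195 + \left(\frac{31}{-11 - 8} + \frac{322}{5}\right)\right) = -393508 + \left(\frac{31}{-19} + 322 \cdot \frac{1}{5}\right) \left(-195 + \left(\frac{31}{-19} + 322 \cdot \frac{1}{5}\right)\right) = -393508 + \left(31 \left(- \frac{1}{19}\right) + \frac{322}{5}\right) \left(-195 + \left(31 \left(- \frac{1}{19}\right) + \frac{322}{5}\right)\right) = -393508 + \left(- \frac{31}{19} + \frac{322}{5}\right) \left(-195 + \left(- \frac{31}{19} + \frac{322}{5}\right)\right) = -393508 + \frac{5963 \left(-195 + \frac{5963}{95}\right)}{95} = -393508 + \frac{5963}{95} \left(- \frac{12562}{95}\right) = -393508 - \frac{74907206}{9025} = - \frac{3626316906}{9025}$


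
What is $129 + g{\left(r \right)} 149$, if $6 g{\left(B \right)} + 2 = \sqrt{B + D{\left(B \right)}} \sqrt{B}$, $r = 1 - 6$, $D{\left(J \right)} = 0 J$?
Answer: $- \frac{269}{6} \approx -44.833$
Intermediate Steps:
$D{\left(J \right)} = 0$
$r = -5$
$g{\left(B \right)} = - \frac{1}{3} + \frac{B}{6}$ ($g{\left(B \right)} = - \frac{1}{3} + \frac{\sqrt{B + 0} \sqrt{B}}{6} = - \frac{1}{3} + \frac{\sqrt{B} \sqrt{B}}{6} = - \frac{1}{3} + \frac{B}{6}$)
$129 + g{\left(r \right)} 149 = 129 + \left(- \frac{1}{3} + \frac{1}{6} \left(-5\right)\right) 149 = 129 + \left(- \frac{1}{3} - \frac{5}{6}\right) 149 = 129 - \frac{1043}{6} = - \frac{269}{6}$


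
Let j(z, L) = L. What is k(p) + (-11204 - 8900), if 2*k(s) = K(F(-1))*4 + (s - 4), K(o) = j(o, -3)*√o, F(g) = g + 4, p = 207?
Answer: -40005/2 - 6*√3 ≈ -20013.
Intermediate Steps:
F(g) = 4 + g
K(o) = -3*√o
k(s) = -2 + s/2 - 6*√3 (k(s) = (-3*√(4 - 1)*4 + (s - 4))/2 = (-3*√3*4 + (-4 + s))/2 = (-12*√3 + (-4 + s))/2 = (-4 + s - 12*√3)/2 = -2 + s/2 - 6*√3)
k(p) + (-11204 - 8900) = (-2 + (½)*207 - 6*√3) + (-11204 - 8900) = (-2 + 207/2 - 6*√3) - 20104 = (203/2 - 6*√3) - 20104 = -40005/2 - 6*√3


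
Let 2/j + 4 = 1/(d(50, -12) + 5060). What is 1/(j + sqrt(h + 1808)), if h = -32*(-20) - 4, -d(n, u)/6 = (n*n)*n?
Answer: 1109871579670/5424499166457331 + 8878975617121*sqrt(611)/10848998332914662 ≈ 0.020434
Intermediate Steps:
d(n, u) = -6*n**3 (d(n, u) = -6*n*n*n = -6*n**2*n = -6*n**3)
h = 636 (h = 640 - 4 = 636)
j = -1489880/2979761 (j = 2/(-4 + 1/(-6*50**3 + 5060)) = 2/(-4 + 1/(-6*125000 + 5060)) = 2/(-4 + 1/(-750000 + 5060)) = 2/(-4 + 1/(-744940)) = 2/(-4 - 1/744940) = 2/(-2979761/744940) = 2*(-744940/2979761) = -1489880/2979761 ≈ -0.50000)
1/(j + sqrt(h + 1808)) = 1/(-1489880/2979761 + sqrt(636 + 1808)) = 1/(-1489880/2979761 + sqrt(2444)) = 1/(-1489880/2979761 + 2*sqrt(611))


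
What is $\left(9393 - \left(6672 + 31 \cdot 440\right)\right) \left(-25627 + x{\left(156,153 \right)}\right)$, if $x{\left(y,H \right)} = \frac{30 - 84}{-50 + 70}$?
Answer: $\frac{2798506943}{10} \approx 2.7985 \cdot 10^{8}$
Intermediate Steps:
$x{\left(y,H \right)} = - \frac{27}{10}$ ($x{\left(y,H \right)} = - \frac{54}{20} = \left(-54\right) \frac{1}{20} = - \frac{27}{10}$)
$\left(9393 - \left(6672 + 31 \cdot 440\right)\right) \left(-25627 + x{\left(156,153 \right)}\right) = \left(9393 - \left(6672 + 31 \cdot 440\right)\right) \left(-25627 - \frac{27}{10}\right) = \left(9393 - 20312\right) \left(- \frac{256297}{10}\right) = \left(-10919\right) \left(- \frac{256297}{10}\right) = \frac{2798506943}{10}$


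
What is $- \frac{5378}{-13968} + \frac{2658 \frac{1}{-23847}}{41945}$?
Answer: $\frac{896562356821}{2328610902120} \approx 0.38502$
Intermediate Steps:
$- \frac{5378}{-13968} + \frac{2658 \frac{1}{-23847}}{41945} = \left(-5378\right) \left(- \frac{1}{13968}\right) + 2658 \left(- \frac{1}{23847}\right) \frac{1}{41945} = \frac{2689}{6984} - \frac{886}{333420805} = \frac{896562356821}{2328610902120}$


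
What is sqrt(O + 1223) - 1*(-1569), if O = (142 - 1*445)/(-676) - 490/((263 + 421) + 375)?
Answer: 1569 + sqrt(927171199371)/27534 ≈ 1604.0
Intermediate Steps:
O = -10363/715884 (O = (142 - 445)*(-1/676) - 490/(684 + 375) = -303*(-1/676) - 490/1059 = 303/676 - 490*1/1059 = 303/676 - 490/1059 = -10363/715884 ≈ -0.014476)
sqrt(O + 1223) - 1*(-1569) = sqrt(-10363/715884 + 1223) - 1*(-1569) = sqrt(875515769/715884) + 1569 = sqrt(927171199371)/27534 + 1569 = 1569 + sqrt(927171199371)/27534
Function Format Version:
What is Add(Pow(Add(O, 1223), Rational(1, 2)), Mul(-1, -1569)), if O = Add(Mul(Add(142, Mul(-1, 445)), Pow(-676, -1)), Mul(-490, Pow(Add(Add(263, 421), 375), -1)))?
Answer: Add(1569, Mul(Rational(1, 27534), Pow(927171199371, Rational(1, 2)))) ≈ 1604.0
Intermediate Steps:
O = Rational(-10363, 715884) (O = Add(Mul(Add(142, -445), Rational(-1, 676)), Mul(-490, Pow(Add(684, 375), -1))) = Add(Mul(-303, Rational(-1, 676)), Mul(-490, Pow(1059, -1))) = Add(Rational(303, 676), Mul(-490, Rational(1, 1059))) = Add(Rational(303, 676), Rational(-490, 1059)) = Rational(-10363, 715884) ≈ -0.014476)
Add(Pow(Add(O, 1223), Rational(1, 2)), Mul(-1, -1569)) = Add(Pow(Add(Rational(-10363, 715884), 1223), Rational(1, 2)), Mul(-1, -1569)) = Add(Pow(Rational(875515769, 715884), Rational(1, 2)), 1569) = Add(Mul(Rational(1, 27534), Pow(927171199371, Rational(1, 2))), 1569) = Add(1569, Mul(Rational(1, 27534), Pow(927171199371, Rational(1, 2))))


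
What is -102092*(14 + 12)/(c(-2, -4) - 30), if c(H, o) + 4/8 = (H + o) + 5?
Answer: 5308784/63 ≈ 84266.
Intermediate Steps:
c(H, o) = 9/2 + H + o (c(H, o) = -½ + ((H + o) + 5) = -½ + (5 + H + o) = 9/2 + H + o)
-102092*(14 + 12)/(c(-2, -4) - 30) = -102092*(14 + 12)/((9/2 - 2 - 4) - 30) = -2654392/(-3/2 - 30) = -2654392/(-63/2) = -2654392*(-2)/63 = -102092*(-52/63) = 5308784/63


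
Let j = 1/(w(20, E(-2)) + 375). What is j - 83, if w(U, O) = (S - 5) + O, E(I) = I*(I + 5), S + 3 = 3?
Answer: -30211/364 ≈ -82.997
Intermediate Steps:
S = 0 (S = -3 + 3 = 0)
E(I) = I*(5 + I)
w(U, O) = -5 + O (w(U, O) = (0 - 5) + O = -5 + O)
j = 1/364 (j = 1/((-5 - 2*(5 - 2)) + 375) = 1/((-5 - 2*3) + 375) = 1/((-5 - 6) + 375) = 1/(-11 + 375) = 1/364 ≈ 0.0027473)
j - 83 = 1/364 - 83 = -30211/364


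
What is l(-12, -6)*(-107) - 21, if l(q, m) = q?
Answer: 1263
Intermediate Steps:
l(-12, -6)*(-107) - 21 = -12*(-107) - 21 = 1284 - 21 = 1263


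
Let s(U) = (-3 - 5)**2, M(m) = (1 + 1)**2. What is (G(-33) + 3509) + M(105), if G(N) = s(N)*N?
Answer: 1401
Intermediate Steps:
M(m) = 4 (M(m) = 2**2 = 4)
s(U) = 64 (s(U) = (-8)**2 = 64)
G(N) = 64*N
(G(-33) + 3509) + M(105) = (64*(-33) + 3509) + 4 = (-2112 + 3509) + 4 = 1397 + 4 = 1401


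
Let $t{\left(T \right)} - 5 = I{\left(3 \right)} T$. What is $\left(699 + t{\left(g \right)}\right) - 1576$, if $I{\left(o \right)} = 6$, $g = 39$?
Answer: $-638$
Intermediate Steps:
$t{\left(T \right)} = 5 + 6 T$
$\left(699 + t{\left(g \right)}\right) - 1576 = \left(699 + \left(5 + 6 \cdot 39\right)\right) - 1576 = \left(699 + \left(5 + 234\right)\right) - 1576 = \left(699 + 239\right) - 1576 = 938 - 1576 = -638$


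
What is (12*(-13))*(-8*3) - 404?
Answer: 3340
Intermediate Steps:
(12*(-13))*(-8*3) - 404 = -156*(-24) - 404 = 3744 - 404 = 3340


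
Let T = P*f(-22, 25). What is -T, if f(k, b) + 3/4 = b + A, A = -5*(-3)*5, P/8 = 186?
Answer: -147684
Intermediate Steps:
P = 1488 (P = 8*186 = 1488)
A = 75 (A = 15*5 = 75)
f(k, b) = 297/4 + b (f(k, b) = -¾ + (b + 75) = -¾ + (75 + b) = 297/4 + b)
T = 147684 (T = 1488*(297/4 + 25) = 1488*(397/4) = 147684)
-T = -1*147684 = -147684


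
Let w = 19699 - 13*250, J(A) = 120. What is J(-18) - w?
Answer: -16329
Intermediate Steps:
w = 16449 (w = 19699 - 3250 = 16449)
J(-18) - w = 120 - 1*16449 = 120 - 16449 = -16329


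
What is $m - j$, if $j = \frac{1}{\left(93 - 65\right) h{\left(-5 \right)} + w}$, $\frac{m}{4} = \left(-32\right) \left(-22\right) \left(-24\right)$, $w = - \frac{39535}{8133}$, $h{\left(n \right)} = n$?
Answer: $- \frac{79624419387}{1178155} \approx -67584.0$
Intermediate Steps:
$w = - \frac{39535}{8133}$ ($w = \left(-39535\right) \frac{1}{8133} = - \frac{39535}{8133} \approx -4.8611$)
$m = -67584$ ($m = 4 \left(-32\right) \left(-22\right) \left(-24\right) = 4 \cdot 704 \left(-24\right) = 4 \left(-16896\right) = -67584$)
$j = - \frac{8133}{1178155}$ ($j = \frac{1}{\left(93 - 65\right) \left(-5\right) - \frac{39535}{8133}} = \frac{1}{28 \left(-5\right) - \frac{39535}{8133}} = \frac{1}{-140 - \frac{39535}{8133}} = \frac{1}{- \frac{1178155}{8133}} = - \frac{8133}{1178155} \approx -0.0069032$)
$m - j = -67584 - - \frac{8133}{1178155} = -67584 + \frac{8133}{1178155} = - \frac{79624419387}{1178155}$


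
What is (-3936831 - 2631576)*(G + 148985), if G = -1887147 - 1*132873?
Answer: 12289719391245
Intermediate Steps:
G = -2020020 (G = -1887147 - 132873 = -2020020)
(-3936831 - 2631576)*(G + 148985) = (-3936831 - 2631576)*(-2020020 + 148985) = -6568407*(-1871035) = 12289719391245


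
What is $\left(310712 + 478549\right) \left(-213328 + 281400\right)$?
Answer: $53726574792$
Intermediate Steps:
$\left(310712 + 478549\right) \left(-213328 + 281400\right) = 789261 \cdot 68072 = 53726574792$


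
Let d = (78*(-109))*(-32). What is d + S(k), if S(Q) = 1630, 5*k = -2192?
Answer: 273694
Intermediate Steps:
k = -2192/5 (k = (⅕)*(-2192) = -2192/5 ≈ -438.40)
d = 272064 (d = -8502*(-32) = 272064)
d + S(k) = 272064 + 1630 = 273694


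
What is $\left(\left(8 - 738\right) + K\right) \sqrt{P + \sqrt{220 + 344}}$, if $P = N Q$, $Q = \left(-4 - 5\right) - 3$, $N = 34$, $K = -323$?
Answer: $- 1053 i \sqrt{408 - 2 \sqrt{141}} \approx - 20641.0 i$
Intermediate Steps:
$Q = -12$ ($Q = -9 - 3 = -12$)
$P = -408$ ($P = 34 \left(-12\right) = -408$)
$\left(\left(8 - 738\right) + K\right) \sqrt{P + \sqrt{220 + 344}} = \left(\left(8 - 738\right) - 323\right) \sqrt{-408 + \sqrt{220 + 344}} = \left(\left(8 - 738\right) - 323\right) \sqrt{-408 + \sqrt{564}} = \left(-730 - 323\right) \sqrt{-408 + 2 \sqrt{141}} = - 1053 \sqrt{-408 + 2 \sqrt{141}}$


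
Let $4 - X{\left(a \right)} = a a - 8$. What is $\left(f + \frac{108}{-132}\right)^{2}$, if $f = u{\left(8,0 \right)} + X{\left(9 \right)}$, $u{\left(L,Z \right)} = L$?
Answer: $\frac{462400}{121} \approx 3821.5$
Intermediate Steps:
$X{\left(a \right)} = 12 - a^{2}$ ($X{\left(a \right)} = 4 - \left(a a - 8\right) = 4 - \left(a^{2} - 8\right) = 4 - \left(-8 + a^{2}\right) = 12 - a^{2}$)
$f = -61$ ($f = 8 + \left(12 - 9^{2}\right) = 8 + \left(12 - 81\right) = 8 - 69 = -61$)
$\left(f + \frac{108}{-132}\right)^{2} = \left(-61 + \frac{108}{-132}\right)^{2} = \left(-61 + 108 \left(- \frac{1}{132}\right)\right)^{2} = \left(-61 - \frac{9}{11}\right)^{2} = \left(- \frac{680}{11}\right)^{2} = \frac{462400}{121}$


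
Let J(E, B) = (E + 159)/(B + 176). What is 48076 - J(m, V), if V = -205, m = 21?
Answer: 1394384/29 ≈ 48082.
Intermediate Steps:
J(E, B) = (159 + E)/(176 + B)
48076 - J(m, V) = 48076 - (159 + 21)/(176 - 205) = 48076 - 180/(-29) = 48076 - (-1)*180/29 = 48076 - 1*(-180/29) = 48076 + 180/29 = 1394384/29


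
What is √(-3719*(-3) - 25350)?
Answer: 3*I*√1577 ≈ 119.13*I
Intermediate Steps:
√(-3719*(-3) - 25350) = √(11157 - 25350) = √(-14193) = 3*I*√1577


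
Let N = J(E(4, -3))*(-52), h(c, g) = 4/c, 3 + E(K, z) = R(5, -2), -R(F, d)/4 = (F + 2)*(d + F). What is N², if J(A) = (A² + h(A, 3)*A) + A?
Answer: 151532689984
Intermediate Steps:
R(F, d) = -4*(2 + F)*(F + d) (R(F, d) = -4*(F + 2)*(d + F) = -4*(2 + F)*(F + d))
E(K, z) = -87 (E(K, z) = -3 + (-8*5 - 8*(-2) - 4*5² - 4*5*(-2)) = -3 + (-40 + 16 - 4*25 + 40) = -3 + (-40 + 16 - 100 + 40) = -3 - 84 = -87)
J(A) = 4 + A + A² (J(A) = (A² + (4/A)*A) + A = (A² + 4) + A = (4 + A²) + A = 4 + A + A²)
N = -389272 (N = (4 - 87*(1 - 87))*(-52) = (4 - 87*(-86))*(-52) = (4 + 7482)*(-52) = 7486*(-52) = -389272)
N² = (-389272)² = 151532689984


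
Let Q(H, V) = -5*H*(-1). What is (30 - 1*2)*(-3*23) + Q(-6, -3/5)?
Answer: -1962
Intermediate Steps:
Q(H, V) = 5*H
(30 - 1*2)*(-3*23) + Q(-6, -3/5) = (30 - 1*2)*(-3*23) + 5*(-6) = (30 - 2)*(-69) - 30 = 28*(-69) - 30 = -1932 - 30 = -1962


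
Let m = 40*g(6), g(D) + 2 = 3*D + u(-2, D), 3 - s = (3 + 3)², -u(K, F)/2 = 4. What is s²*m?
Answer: 348480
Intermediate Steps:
u(K, F) = -8 (u(K, F) = -2*4 = -8)
s = -33 (s = 3 - (3 + 3)² = 3 - 1*6² = 3 - 1*36 = 3 - 36 = -33)
g(D) = -10 + 3*D (g(D) = -2 + (3*D - 8) = -2 + (-8 + 3*D) = -10 + 3*D)
m = 320 (m = 40*(-10 + 3*6) = 40*(-10 + 18) = 40*8 = 320)
s²*m = (-33)²*320 = 1089*320 = 348480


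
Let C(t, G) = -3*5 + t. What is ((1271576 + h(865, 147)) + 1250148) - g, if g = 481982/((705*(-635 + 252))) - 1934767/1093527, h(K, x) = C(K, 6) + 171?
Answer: 248296222719688748/98422897635 ≈ 2.5227e+6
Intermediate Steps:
C(t, G) = -15 + t
h(K, x) = 156 + K (h(K, x) = (-15 + K) + 171 = 156 + K)
g = -349825480673/98422897635 (g = 481982/((705*(-383))) - 1934767*1/1093527 = 481982/(-270015) - 1934767/1093527 = 481982*(-1/270015) - 1934767/1093527 = -481982/270015 - 1934767/1093527 = -349825480673/98422897635 ≈ -3.5543)
((1271576 + h(865, 147)) + 1250148) - g = ((1271576 + (156 + 865)) + 1250148) - 1*(-349825480673/98422897635) = ((1271576 + 1021) + 1250148) + 349825480673/98422897635 = (1272597 + 1250148) + 349825480673/98422897635 = 2522745 + 349825480673/98422897635 = 248296222719688748/98422897635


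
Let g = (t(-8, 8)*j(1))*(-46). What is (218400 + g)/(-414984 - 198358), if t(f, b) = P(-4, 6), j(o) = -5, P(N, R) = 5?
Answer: -109775/306671 ≈ -0.35796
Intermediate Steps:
t(f, b) = 5
g = 1150 (g = (5*(-5))*(-46) = -25*(-46) = 1150)
(218400 + g)/(-414984 - 198358) = (218400 + 1150)/(-414984 - 198358) = 219550/(-613342) = 219550*(-1/613342) = -109775/306671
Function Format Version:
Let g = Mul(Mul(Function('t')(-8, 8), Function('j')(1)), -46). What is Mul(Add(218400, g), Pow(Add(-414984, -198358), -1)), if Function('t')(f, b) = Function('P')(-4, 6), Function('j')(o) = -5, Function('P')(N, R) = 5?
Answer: Rational(-109775, 306671) ≈ -0.35796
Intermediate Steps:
Function('t')(f, b) = 5
g = 1150 (g = Mul(Mul(5, -5), -46) = Mul(-25, -46) = 1150)
Mul(Add(218400, g), Pow(Add(-414984, -198358), -1)) = Mul(Add(218400, 1150), Pow(Add(-414984, -198358), -1)) = Mul(219550, Pow(-613342, -1)) = Mul(219550, Rational(-1, 613342)) = Rational(-109775, 306671)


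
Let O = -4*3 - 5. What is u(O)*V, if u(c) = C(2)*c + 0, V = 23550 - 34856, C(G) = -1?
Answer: -192202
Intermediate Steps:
O = -17 (O = -12 - 5 = -17)
V = -11306
u(c) = -c (u(c) = -c + 0 = -c)
u(O)*V = -1*(-17)*(-11306) = 17*(-11306) = -192202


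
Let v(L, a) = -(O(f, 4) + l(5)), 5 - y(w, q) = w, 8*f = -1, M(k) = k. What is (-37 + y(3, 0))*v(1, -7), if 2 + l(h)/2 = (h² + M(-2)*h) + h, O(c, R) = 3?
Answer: 1365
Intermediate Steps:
f = -⅛ (f = (⅛)*(-1) = -⅛ ≈ -0.12500)
l(h) = -4 - 2*h + 2*h² (l(h) = -4 + 2*((h² - 2*h) + h) = -4 + 2*(h² - h) = -4 + (-2*h + 2*h²) = -4 - 2*h + 2*h²)
y(w, q) = 5 - w
v(L, a) = -39 (v(L, a) = -(3 + (-4 - 2*5 + 2*5²)) = -(3 + (-4 - 10 + 2*25)) = -(3 + (-4 - 10 + 50)) = -(3 + 36) = -1*39 = -39)
(-37 + y(3, 0))*v(1, -7) = (-37 + (5 - 1*3))*(-39) = (-37 + (5 - 3))*(-39) = (-37 + 2)*(-39) = -35*(-39) = 1365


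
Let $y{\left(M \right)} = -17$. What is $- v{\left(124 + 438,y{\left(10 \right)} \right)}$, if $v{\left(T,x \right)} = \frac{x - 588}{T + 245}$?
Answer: $\frac{605}{807} \approx 0.74969$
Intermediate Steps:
$v{\left(T,x \right)} = \frac{-588 + x}{245 + T}$
$- v{\left(124 + 438,y{\left(10 \right)} \right)} = - \frac{-588 - 17}{245 + \left(124 + 438\right)} = - \frac{-605}{245 + 562} = - \frac{-605}{807} = \left(-1\right) \left(- \frac{605}{807}\right) = \frac{605}{807}$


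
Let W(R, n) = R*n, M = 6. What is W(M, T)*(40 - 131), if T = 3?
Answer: -1638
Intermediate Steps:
W(M, T)*(40 - 131) = (6*3)*(40 - 131) = 18*(-91) = -1638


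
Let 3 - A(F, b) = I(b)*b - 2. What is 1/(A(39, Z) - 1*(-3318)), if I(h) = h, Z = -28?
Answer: 1/2539 ≈ 0.00039386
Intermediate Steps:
A(F, b) = 5 - b² (A(F, b) = 3 - (b*b - 2) = 3 - (b² - 2) = 3 - (-2 + b²) = 3 + (2 - b²) = 5 - b²)
1/(A(39, Z) - 1*(-3318)) = 1/((5 - 1*(-28)²) - 1*(-3318)) = 1/((5 - 1*784) + 3318) = 1/((5 - 784) + 3318) = 1/(-779 + 3318) = 1/2539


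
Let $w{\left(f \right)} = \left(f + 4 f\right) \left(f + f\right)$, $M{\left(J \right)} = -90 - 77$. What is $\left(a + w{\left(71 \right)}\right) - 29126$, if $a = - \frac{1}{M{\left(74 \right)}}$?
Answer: $\frac{3554429}{167} \approx 21284.0$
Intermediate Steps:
$M{\left(J \right)} = -167$
$w{\left(f \right)} = 10 f^{2}$ ($w{\left(f \right)} = 5 f 2 f = 10 f^{2}$)
$a = \frac{1}{167}$ ($a = - \frac{1}{-167} = \left(-1\right) \left(- \frac{1}{167}\right) = \frac{1}{167} \approx 0.005988$)
$\left(a + w{\left(71 \right)}\right) - 29126 = \left(\frac{1}{167} + 10 \cdot 71^{2}\right) - 29126 = \left(\frac{1}{167} + 10 \cdot 5041\right) - 29126 = \left(\frac{1}{167} + 50410\right) - 29126 = \frac{8418471}{167} - 29126 = \frac{3554429}{167}$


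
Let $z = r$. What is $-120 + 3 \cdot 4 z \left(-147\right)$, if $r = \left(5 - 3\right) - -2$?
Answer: $-7176$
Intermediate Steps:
$r = 4$ ($r = \left(5 - 3\right) + 2 = 2 + 2 = 4$)
$z = 4$
$-120 + 3 \cdot 4 z \left(-147\right) = -120 + 3 \cdot 4 \cdot 4 \left(-147\right) = -120 + 12 \cdot 4 \left(-147\right) = -120 + 48 \left(-147\right) = -120 - 7056 = -7176$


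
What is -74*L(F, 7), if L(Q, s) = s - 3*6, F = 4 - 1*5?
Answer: 814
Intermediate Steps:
F = -1 (F = 4 - 5 = -1)
L(Q, s) = -18 + s (L(Q, s) = s - 18 = -18 + s)
-74*L(F, 7) = -74*(-18 + 7) = -74*(-11) = 814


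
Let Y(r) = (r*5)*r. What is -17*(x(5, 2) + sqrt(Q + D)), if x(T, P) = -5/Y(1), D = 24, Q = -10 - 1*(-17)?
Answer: 17 - 17*sqrt(31) ≈ -77.652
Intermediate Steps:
Q = 7 (Q = -10 + 17 = 7)
Y(r) = 5*r**2 (Y(r) = (5*r)*r = 5*r**2)
x(T, P) = -1 (x(T, P) = -5/(5*1**2) = -5/(5*1) = -5/5 = -5*1/5 = -1)
-17*(x(5, 2) + sqrt(Q + D)) = -17*(-1 + sqrt(7 + 24)) = -17*(-1 + sqrt(31)) = 17 - 17*sqrt(31)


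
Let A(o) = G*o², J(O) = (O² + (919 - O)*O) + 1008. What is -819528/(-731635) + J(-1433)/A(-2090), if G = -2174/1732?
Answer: 42954382140299/31580856498950 ≈ 1.3601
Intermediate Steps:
G = -1087/866 (G = -2174*1/1732 = -1087/866 ≈ -1.2552)
J(O) = 1008 + O² + O*(919 - O) (J(O) = (O² + O*(919 - O)) + 1008 = 1008 + O² + O*(919 - O))
A(o) = -1087*o²/866
-819528/(-731635) + J(-1433)/A(-2090) = -819528/(-731635) + (1008 + 919*(-1433))/((-1087/866*(-2090)²)) = -819528*(-1/731635) + (1008 - 1316927)/((-1087/866*4368100)) = 819528/731635 - 1315919/(-2374062350/433) = 819528/731635 - 1315919*(-433/2374062350) = 819528/731635 + 51799357/215823850 = 42954382140299/31580856498950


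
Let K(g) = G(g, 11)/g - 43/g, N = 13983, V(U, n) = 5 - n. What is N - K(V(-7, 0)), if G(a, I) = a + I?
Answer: 69942/5 ≈ 13988.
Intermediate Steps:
G(a, I) = I + a
K(g) = -43/g + (11 + g)/g (K(g) = (11 + g)/g - 43/g = -43/g + (11 + g)/g)
N - K(V(-7, 0)) = 13983 - (-32 + (5 - 1*0))/(5 - 1*0) = 13983 - (-32 + (5 + 0))/(5 + 0) = 13983 - (-32 + 5)/5 = 13983 - (-27)/5 = 13983 - 1*(-27/5) = 13983 + 27/5 = 69942/5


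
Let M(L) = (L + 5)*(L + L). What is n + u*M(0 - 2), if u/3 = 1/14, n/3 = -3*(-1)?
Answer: 45/7 ≈ 6.4286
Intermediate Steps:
n = 9 (n = 3*(-3*(-1)) = 3*3 = 9)
M(L) = 2*L*(5 + L) (M(L) = (5 + L)*(2*L) = 2*L*(5 + L))
u = 3/14 (u = 3*(1/14) = 3/14 ≈ 0.21429)
n + u*M(0 - 2) = 9 + 3*(2*(0 - 2)*(5 + (0 - 2)))/14 = 9 + 3*(2*(-2)*(5 - 2))/14 = 9 + 3*(2*(-2)*3)/14 = 9 + (3/14)*(-12) = 9 - 18/7 = 45/7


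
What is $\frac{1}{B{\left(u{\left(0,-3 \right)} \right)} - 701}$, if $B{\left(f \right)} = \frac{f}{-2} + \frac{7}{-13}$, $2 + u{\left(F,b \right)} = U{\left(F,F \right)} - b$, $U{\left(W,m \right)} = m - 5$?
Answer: $- \frac{13}{9094} \approx -0.0014295$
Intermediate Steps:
$U{\left(W,m \right)} = -5 + m$ ($U{\left(W,m \right)} = m - 5 = -5 + m$)
$u{\left(F,b \right)} = -7 + F - b$ ($u{\left(F,b \right)} = -2 - \left(5 + b - F\right) = -7 + F - b$)
$B{\left(f \right)} = - \frac{7}{13} - \frac{f}{2}$ ($B{\left(f \right)} = f \left(- \frac{1}{2}\right) + 7 \left(- \frac{1}{13}\right) = - \frac{f}{2} - \frac{7}{13} = - \frac{7}{13} - \frac{f}{2}$)
$\frac{1}{B{\left(u{\left(0,-3 \right)} \right)} - 701} = \frac{1}{\left(- \frac{7}{13} - \frac{-7 + 0 - -3}{2}\right) - 701} = \frac{1}{\left(- \frac{7}{13} - \frac{-7 + 0 + 3}{2}\right) - 701} = \frac{1}{\left(- \frac{7}{13} - -2\right) - 701} = \frac{1}{\left(- \frac{7}{13} + 2\right) - 701} = \frac{1}{\frac{19}{13} - 701} = \frac{1}{- \frac{9094}{13}} = - \frac{13}{9094}$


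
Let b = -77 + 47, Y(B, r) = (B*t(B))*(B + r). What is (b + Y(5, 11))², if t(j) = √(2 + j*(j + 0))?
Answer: 173700 - 14400*√3 ≈ 1.4876e+5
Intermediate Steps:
t(j) = √(2 + j²) (t(j) = √(2 + j*j) = √(2 + j²))
Y(B, r) = B*√(2 + B²)*(B + r) (Y(B, r) = (B*√(2 + B²))*(B + r) = B*√(2 + B²)*(B + r))
b = -30
(b + Y(5, 11))² = (-30 + 5*√(2 + 5²)*(5 + 11))² = (-30 + 5*√(2 + 25)*16)² = (-30 + 5*√27*16)² = (-30 + 5*(3*√3)*16)² = (-30 + 240*√3)²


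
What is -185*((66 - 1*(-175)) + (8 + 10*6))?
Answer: -57165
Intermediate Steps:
-185*((66 - 1*(-175)) + (8 + 10*6)) = -185*((66 + 175) + (8 + 60)) = -185*(241 + 68) = -185*309 = -57165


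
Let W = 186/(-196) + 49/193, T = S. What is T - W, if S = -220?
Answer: -4147933/18914 ≈ -219.30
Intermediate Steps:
T = -220
W = -13147/18914 (W = 186*(-1/196) + 49*(1/193) = -93/98 + 49/193 = -13147/18914 ≈ -0.69509)
T - W = -220 - 1*(-13147/18914) = -220 + 13147/18914 = -4147933/18914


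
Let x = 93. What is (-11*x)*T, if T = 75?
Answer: -76725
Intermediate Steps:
(-11*x)*T = -11*93*75 = -1023*75 = -76725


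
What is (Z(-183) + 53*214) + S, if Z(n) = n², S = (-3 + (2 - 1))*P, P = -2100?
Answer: 49031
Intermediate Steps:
S = 4200 (S = (-3 + (2 - 1))*(-2100) = (-3 + 1)*(-2100) = -2*(-2100) = 4200)
(Z(-183) + 53*214) + S = ((-183)² + 53*214) + 4200 = (33489 + 11342) + 4200 = 44831 + 4200 = 49031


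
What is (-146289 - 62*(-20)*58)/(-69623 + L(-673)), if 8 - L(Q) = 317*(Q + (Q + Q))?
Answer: -74369/570408 ≈ -0.13038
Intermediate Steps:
L(Q) = 8 - 951*Q (L(Q) = 8 - 317*(Q + (Q + Q)) = 8 - 317*(Q + 2*Q) = 8 - 317*3*Q = 8 - 951*Q)
(-146289 - 62*(-20)*58)/(-69623 + L(-673)) = (-146289 - 62*(-20)*58)/(-69623 + (8 - 951*(-673))) = (-146289 + 1240*58)/(-69623 + (8 + 640023)) = (-146289 + 71920)/(-69623 + 640031) = -74369/570408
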